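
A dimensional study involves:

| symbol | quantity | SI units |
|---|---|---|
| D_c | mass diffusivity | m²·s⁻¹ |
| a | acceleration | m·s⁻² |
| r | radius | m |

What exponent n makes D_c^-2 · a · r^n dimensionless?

Balance the L exponent: (1)·n from r, plus −2·(2) + (1) = -3 from the rest, must sum to zero.
n − 3 = 0, so n = 3.

3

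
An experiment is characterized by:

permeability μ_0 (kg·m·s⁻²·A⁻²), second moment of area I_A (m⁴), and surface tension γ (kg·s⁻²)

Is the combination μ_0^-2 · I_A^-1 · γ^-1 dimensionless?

no

Sum the exponent of each base dimension across the product:
  M: −2·[μ_0]_M − [I_A]_M − [γ]_M = −2·(1) − (0) − (1) = -3
  L: −2·[μ_0]_L − [I_A]_L − [γ]_L = −2·(1) − (4) − (0) = -6
  T: −2·[μ_0]_T − [I_A]_T − [γ]_T = −2·(-2) − (0) − (-2) = 6
  I: −2·[μ_0]_I − [I_A]_I − [γ]_I = −2·(-2) − (0) − (0) = 4
Net dimensions [M⁻³ L⁻⁶ T⁶ I⁴] ≠ [1] — not dimensionless.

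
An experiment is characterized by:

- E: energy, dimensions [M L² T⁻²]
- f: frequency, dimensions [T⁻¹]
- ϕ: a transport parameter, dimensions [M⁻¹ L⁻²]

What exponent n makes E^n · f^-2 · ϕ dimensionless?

1

Balance the M exponent: (1)·n from E, plus −2·(0) + (-1) = -1 from the rest, must sum to zero.
n − 1 = 0, so n = 1.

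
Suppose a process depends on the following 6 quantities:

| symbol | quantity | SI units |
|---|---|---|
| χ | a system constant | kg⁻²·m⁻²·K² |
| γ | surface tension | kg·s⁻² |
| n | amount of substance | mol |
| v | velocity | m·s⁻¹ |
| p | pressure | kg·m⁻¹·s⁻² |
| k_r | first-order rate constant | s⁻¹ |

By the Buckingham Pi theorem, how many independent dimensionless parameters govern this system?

There are 6 variables and 5 base dimensions (M, L, T, Θ, N).
The dimension matrix has rank 5.
Independent dimensionless groups: 6 − 5 = 1.

1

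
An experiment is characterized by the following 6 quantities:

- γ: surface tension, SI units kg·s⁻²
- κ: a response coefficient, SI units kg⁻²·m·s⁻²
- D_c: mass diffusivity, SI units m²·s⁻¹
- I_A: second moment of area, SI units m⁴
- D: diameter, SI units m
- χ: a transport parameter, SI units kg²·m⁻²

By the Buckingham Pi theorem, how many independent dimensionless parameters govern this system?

3

There are 6 variables and 3 base dimensions (M, L, T).
The dimension matrix has rank 3.
Independent dimensionless groups: 6 − 3 = 3.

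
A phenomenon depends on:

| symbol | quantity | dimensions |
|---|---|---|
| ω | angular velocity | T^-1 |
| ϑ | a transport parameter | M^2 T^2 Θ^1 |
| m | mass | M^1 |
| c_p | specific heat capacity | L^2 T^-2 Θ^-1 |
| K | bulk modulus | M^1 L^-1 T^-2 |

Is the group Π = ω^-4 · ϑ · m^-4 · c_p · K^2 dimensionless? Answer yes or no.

yes

Sum the exponent of each base dimension across the product:
  M: −4·[ω]_M + [ϑ]_M − 4·[m]_M + [c_p]_M + 2·[K]_M = −4·(0) + (2) − 4·(1) + (0) + 2·(1) = 0
  L: −4·[ω]_L + [ϑ]_L − 4·[m]_L + [c_p]_L + 2·[K]_L = −4·(0) + (0) − 4·(0) + (2) + 2·(-1) = 0
  T: −4·[ω]_T + [ϑ]_T − 4·[m]_T + [c_p]_T + 2·[K]_T = −4·(-1) + (2) − 4·(0) + (-2) + 2·(-2) = 0
  Θ: −4·[ω]_Θ + [ϑ]_Θ − 4·[m]_Θ + [c_p]_Θ + 2·[K]_Θ = −4·(0) + (1) − 4·(0) + (-1) + 2·(0) = 0
All base exponents vanish — dimensionless.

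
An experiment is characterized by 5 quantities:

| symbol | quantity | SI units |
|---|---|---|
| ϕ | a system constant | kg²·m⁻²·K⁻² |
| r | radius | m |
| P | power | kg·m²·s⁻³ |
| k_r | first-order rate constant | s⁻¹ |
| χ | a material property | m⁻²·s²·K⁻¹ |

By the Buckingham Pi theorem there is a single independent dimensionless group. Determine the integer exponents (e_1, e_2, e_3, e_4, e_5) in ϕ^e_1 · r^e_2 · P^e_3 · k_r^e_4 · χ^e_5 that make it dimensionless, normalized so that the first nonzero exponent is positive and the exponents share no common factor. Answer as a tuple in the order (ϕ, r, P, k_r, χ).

M: e_1·(2) + e_2·(0) + e_3·(1) + e_4·(0) + e_5·(0) = 0
L: e_1·(-2) + e_2·(1) + e_3·(2) + e_4·(0) + e_5·(-2) = 0
T: e_1·(0) + e_2·(0) + e_3·(-3) + e_4·(-1) + e_5·(2) = 0
Θ: e_1·(-2) + e_2·(0) + e_3·(0) + e_4·(0) + e_5·(-1) = 0
Solving this homogeneous linear system for the smallest-integer solution (first nonzero entry positive) gives (1, 2, -2, 2, -2).

(1, 2, -2, 2, -2)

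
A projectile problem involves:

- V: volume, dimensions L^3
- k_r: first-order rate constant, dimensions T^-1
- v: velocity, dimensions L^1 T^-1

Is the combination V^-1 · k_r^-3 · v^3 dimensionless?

Sum the exponent of each base dimension across the product:
  M: −[V]_M − 3·[k_r]_M + 3·[v]_M = −(0) − 3·(0) + 3·(0) = 0
  L: −[V]_L − 3·[k_r]_L + 3·[v]_L = −(3) − 3·(0) + 3·(1) = 0
  T: −[V]_T − 3·[k_r]_T + 3·[v]_T = −(0) − 3·(-1) + 3·(-1) = 0
All base exponents vanish — dimensionless.

yes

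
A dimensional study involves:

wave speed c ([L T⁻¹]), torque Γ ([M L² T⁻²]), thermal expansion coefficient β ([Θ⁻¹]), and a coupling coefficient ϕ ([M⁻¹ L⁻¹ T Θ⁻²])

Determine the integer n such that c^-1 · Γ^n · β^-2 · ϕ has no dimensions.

Balance the M exponent: (1)·n from Γ, plus −(0) − 2·(0) + (-1) = -1 from the rest, must sum to zero.
n − 1 = 0, so n = 1.

1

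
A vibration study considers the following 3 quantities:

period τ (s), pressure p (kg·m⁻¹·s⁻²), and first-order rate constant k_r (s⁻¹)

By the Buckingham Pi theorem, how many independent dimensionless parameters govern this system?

There are 3 variables and 3 base dimensions (M, L, T).
The dimension matrix has rank 2 (less than 3: the dimension vectors are linearly dependent).
Independent dimensionless groups: 3 − 2 = 1.

1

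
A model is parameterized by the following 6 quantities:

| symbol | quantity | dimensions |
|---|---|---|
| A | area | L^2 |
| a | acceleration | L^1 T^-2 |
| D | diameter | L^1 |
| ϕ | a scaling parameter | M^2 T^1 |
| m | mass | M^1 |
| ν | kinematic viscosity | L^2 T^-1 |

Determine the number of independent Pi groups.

There are 6 variables and 3 base dimensions (M, L, T).
The dimension matrix has rank 3.
Independent dimensionless groups: 6 − 3 = 3.

3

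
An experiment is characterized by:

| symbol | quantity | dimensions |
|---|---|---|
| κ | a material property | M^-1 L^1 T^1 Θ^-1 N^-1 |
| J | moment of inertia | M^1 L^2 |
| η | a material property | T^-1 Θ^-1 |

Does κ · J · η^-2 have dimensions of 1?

no

Sum the exponent of each base dimension across the product:
  M: [κ]_M + [J]_M − 2·[η]_M = (-1) + (1) − 2·(0) = 0
  L: [κ]_L + [J]_L − 2·[η]_L = (1) + (2) − 2·(0) = 3
  T: [κ]_T + [J]_T − 2·[η]_T = (1) + (0) − 2·(-1) = 3
  Θ: [κ]_Θ + [J]_Θ − 2·[η]_Θ = (-1) + (0) − 2·(-1) = 1
  N: [κ]_N + [J]_N − 2·[η]_N = (-1) + (0) − 2·(0) = -1
Net dimensions [L³ T³ Θ N⁻¹] ≠ [1] — not dimensionless.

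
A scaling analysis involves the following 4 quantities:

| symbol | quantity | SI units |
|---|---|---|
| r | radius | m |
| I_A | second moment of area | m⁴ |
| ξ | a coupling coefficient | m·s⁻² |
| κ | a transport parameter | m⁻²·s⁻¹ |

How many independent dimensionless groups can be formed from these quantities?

2

There are 4 variables and 2 base dimensions (L, T).
The dimension matrix has rank 2.
Independent dimensionless groups: 4 − 2 = 2.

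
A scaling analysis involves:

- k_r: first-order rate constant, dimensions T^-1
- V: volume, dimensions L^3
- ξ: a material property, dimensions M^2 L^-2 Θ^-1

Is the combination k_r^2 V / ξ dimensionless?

Sum the exponent of each base dimension across the product:
  M: 2·[k_r]_M + [V]_M − [ξ]_M = 2·(0) + (0) − (2) = -2
  L: 2·[k_r]_L + [V]_L − [ξ]_L = 2·(0) + (3) − (-2) = 5
  T: 2·[k_r]_T + [V]_T − [ξ]_T = 2·(-1) + (0) − (0) = -2
  Θ: 2·[k_r]_Θ + [V]_Θ − [ξ]_Θ = 2·(0) + (0) − (-1) = 1
Net dimensions [M⁻² L⁵ T⁻² Θ] ≠ [1] — not dimensionless.

no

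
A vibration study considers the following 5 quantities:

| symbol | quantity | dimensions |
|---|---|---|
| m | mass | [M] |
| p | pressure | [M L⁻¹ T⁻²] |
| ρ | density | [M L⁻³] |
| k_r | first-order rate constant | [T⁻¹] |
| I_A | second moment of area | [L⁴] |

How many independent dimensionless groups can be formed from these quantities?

2

There are 5 variables and 3 base dimensions (M, L, T).
The dimension matrix has rank 3.
Independent dimensionless groups: 5 − 3 = 2.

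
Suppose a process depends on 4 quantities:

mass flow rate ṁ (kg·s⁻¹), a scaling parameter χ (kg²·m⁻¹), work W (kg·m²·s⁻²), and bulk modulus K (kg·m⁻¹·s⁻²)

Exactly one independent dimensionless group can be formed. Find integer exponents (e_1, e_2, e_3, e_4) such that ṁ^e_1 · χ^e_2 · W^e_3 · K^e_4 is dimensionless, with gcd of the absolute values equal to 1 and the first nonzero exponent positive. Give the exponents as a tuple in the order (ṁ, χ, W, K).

(4, -1, -1, -1)

M: e_1·(1) + e_2·(2) + e_3·(1) + e_4·(1) = 0
L: e_1·(0) + e_2·(-1) + e_3·(2) + e_4·(-1) = 0
T: e_1·(-1) + e_2·(0) + e_3·(-2) + e_4·(-2) = 0
Solving this homogeneous linear system for the smallest-integer solution (first nonzero entry positive) gives (4, -1, -1, -1).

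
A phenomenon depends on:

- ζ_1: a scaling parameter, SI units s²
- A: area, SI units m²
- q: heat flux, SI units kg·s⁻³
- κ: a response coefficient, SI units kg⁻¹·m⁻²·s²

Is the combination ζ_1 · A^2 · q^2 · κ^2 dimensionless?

Sum the exponent of each base dimension across the product:
  M: [ζ_1]_M + 2·[A]_M + 2·[q]_M + 2·[κ]_M = (0) + 2·(0) + 2·(1) + 2·(-1) = 0
  L: [ζ_1]_L + 2·[A]_L + 2·[q]_L + 2·[κ]_L = (0) + 2·(2) + 2·(0) + 2·(-2) = 0
  T: [ζ_1]_T + 2·[A]_T + 2·[q]_T + 2·[κ]_T = (2) + 2·(0) + 2·(-3) + 2·(2) = 0
All base exponents vanish — dimensionless.

yes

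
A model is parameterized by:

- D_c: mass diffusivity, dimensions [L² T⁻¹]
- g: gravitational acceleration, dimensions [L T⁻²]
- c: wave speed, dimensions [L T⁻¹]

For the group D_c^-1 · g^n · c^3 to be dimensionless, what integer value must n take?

Balance the L exponent: (1)·n from g, plus −(2) + 3·(1) = 1 from the rest, must sum to zero.
n + 1 = 0, so n = -1.

-1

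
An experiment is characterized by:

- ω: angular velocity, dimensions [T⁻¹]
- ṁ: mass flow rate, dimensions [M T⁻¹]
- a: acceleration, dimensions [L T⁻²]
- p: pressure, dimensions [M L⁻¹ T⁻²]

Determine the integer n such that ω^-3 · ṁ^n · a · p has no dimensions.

-1

Balance the M exponent: (1)·n from ṁ, plus −3·(0) + (0) + (1) = 1 from the rest, must sum to zero.
n + 1 = 0, so n = -1.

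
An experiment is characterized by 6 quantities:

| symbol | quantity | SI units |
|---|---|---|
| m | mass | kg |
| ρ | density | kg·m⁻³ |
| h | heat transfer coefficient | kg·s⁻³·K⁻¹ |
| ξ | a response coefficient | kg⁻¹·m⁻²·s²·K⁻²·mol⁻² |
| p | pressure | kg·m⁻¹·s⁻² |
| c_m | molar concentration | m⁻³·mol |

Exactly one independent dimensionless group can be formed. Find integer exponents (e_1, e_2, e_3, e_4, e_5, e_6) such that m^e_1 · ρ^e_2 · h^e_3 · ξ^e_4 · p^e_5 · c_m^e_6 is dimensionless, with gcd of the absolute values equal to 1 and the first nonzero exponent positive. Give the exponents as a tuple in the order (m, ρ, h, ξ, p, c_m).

M: e_1·(1) + e_2·(1) + e_3·(1) + e_4·(-1) + e_5·(1) + e_6·(0) = 0
L: e_1·(0) + e_2·(-3) + e_3·(0) + e_4·(-2) + e_5·(-1) + e_6·(-3) = 0
T: e_1·(0) + e_2·(0) + e_3·(-3) + e_4·(2) + e_5·(-2) + e_6·(0) = 0
Θ: e_1·(0) + e_2·(0) + e_3·(-1) + e_4·(-2) + e_5·(0) + e_6·(0) = 0
N: e_1·(0) + e_2·(0) + e_3·(0) + e_4·(-2) + e_5·(0) + e_6·(1) = 0
Solving this homogeneous linear system for the smallest-integer solution (first nonzero entry positive) gives (3, -4, -2, 1, 4, 2).

(3, -4, -2, 1, 4, 2)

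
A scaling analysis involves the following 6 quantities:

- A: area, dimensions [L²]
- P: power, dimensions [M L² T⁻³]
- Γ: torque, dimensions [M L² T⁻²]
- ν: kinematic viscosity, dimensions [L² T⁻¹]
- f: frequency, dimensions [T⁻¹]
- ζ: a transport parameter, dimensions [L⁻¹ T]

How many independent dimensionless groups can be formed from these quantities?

There are 6 variables and 3 base dimensions (M, L, T).
The dimension matrix has rank 3.
Independent dimensionless groups: 6 − 3 = 3.

3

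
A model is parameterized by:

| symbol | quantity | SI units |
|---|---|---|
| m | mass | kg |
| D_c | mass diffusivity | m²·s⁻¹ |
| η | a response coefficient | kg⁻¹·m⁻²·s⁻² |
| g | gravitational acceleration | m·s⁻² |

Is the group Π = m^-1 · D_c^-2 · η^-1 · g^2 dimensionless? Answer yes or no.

Sum the exponent of each base dimension across the product:
  M: −[m]_M − 2·[D_c]_M − [η]_M + 2·[g]_M = −(1) − 2·(0) − (-1) + 2·(0) = 0
  L: −[m]_L − 2·[D_c]_L − [η]_L + 2·[g]_L = −(0) − 2·(2) − (-2) + 2·(1) = 0
  T: −[m]_T − 2·[D_c]_T − [η]_T + 2·[g]_T = −(0) − 2·(-1) − (-2) + 2·(-2) = 0
All base exponents vanish — dimensionless.

yes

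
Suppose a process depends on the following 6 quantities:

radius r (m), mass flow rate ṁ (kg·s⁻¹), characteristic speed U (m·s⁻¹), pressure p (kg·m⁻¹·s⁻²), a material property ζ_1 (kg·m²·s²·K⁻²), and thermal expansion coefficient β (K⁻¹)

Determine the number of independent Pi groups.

There are 6 variables and 4 base dimensions (M, L, T, Θ).
The dimension matrix has rank 4.
Independent dimensionless groups: 6 − 4 = 2.

2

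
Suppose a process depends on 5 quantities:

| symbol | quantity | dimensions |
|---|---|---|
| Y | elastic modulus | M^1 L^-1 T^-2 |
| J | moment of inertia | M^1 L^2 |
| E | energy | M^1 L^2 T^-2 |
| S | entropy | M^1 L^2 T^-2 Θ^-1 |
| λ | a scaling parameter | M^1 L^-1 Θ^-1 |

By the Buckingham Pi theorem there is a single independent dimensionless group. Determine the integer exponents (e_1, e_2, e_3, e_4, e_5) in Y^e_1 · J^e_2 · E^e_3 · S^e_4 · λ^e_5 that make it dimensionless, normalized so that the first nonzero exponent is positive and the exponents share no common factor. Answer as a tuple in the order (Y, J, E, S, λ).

(1, 1, -2, 1, -1)

M: e_1·(1) + e_2·(1) + e_3·(1) + e_4·(1) + e_5·(1) = 0
L: e_1·(-1) + e_2·(2) + e_3·(2) + e_4·(2) + e_5·(-1) = 0
T: e_1·(-2) + e_2·(0) + e_3·(-2) + e_4·(-2) + e_5·(0) = 0
Θ: e_1·(0) + e_2·(0) + e_3·(0) + e_4·(-1) + e_5·(-1) = 0
Solving this homogeneous linear system for the smallest-integer solution (first nonzero entry positive) gives (1, 1, -2, 1, -1).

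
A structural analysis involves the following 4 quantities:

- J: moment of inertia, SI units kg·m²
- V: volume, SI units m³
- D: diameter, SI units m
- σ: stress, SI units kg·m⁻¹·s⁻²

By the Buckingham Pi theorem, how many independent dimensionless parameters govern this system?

1

There are 4 variables and 3 base dimensions (M, L, T).
The dimension matrix has rank 3.
Independent dimensionless groups: 4 − 3 = 1.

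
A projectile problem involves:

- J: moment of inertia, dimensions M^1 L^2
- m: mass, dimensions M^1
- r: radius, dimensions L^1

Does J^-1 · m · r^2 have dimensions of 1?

Sum the exponent of each base dimension across the product:
  M: −[J]_M + [m]_M + 2·[r]_M = −(1) + (1) + 2·(0) = 0
  L: −[J]_L + [m]_L + 2·[r]_L = −(2) + (0) + 2·(1) = 0
  T: −[J]_T + [m]_T + 2·[r]_T = −(0) + (0) + 2·(0) = 0
All base exponents vanish — dimensionless.

yes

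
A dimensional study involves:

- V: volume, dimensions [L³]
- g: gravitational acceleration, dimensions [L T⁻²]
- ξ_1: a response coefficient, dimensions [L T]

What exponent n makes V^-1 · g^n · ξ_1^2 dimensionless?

1

Balance the L exponent: (1)·n from g, plus −(3) + 2·(1) = -1 from the rest, must sum to zero.
n − 1 = 0, so n = 1.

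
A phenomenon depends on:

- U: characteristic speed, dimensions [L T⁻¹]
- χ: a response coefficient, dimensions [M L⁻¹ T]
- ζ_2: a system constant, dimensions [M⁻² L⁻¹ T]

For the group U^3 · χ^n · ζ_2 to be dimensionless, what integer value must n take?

2

Balance the M exponent: (1)·n from χ, plus 3·(0) + (-2) = -2 from the rest, must sum to zero.
n − 2 = 0, so n = 2.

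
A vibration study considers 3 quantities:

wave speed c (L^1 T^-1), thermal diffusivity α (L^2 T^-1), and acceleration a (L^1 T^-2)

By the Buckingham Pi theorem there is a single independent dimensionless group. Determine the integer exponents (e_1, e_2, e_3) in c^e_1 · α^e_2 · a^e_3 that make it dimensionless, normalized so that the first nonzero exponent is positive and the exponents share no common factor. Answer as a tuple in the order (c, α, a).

(3, -1, -1)

L: e_1·(1) + e_2·(2) + e_3·(1) = 0
T: e_1·(-1) + e_2·(-1) + e_3·(-2) = 0
Solving this homogeneous linear system for the smallest-integer solution (first nonzero entry positive) gives (3, -1, -1).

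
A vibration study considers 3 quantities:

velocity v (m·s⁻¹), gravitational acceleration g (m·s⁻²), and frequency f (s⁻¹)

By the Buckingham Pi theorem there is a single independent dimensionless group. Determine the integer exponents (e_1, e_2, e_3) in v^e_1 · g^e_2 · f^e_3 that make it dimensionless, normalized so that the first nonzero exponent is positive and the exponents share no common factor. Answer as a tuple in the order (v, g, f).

(1, -1, 1)

L: e_1·(1) + e_2·(1) + e_3·(0) = 0
T: e_1·(-1) + e_2·(-2) + e_3·(-1) = 0
Solving this homogeneous linear system for the smallest-integer solution (first nonzero entry positive) gives (1, -1, 1).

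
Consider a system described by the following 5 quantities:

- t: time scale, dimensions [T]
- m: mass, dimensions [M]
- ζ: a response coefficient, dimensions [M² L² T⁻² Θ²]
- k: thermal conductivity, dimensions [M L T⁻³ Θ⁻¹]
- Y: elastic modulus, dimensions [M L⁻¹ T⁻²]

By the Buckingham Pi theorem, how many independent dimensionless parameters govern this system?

There are 5 variables and 4 base dimensions (M, L, T, Θ).
The dimension matrix has rank 4.
Independent dimensionless groups: 5 − 4 = 1.

1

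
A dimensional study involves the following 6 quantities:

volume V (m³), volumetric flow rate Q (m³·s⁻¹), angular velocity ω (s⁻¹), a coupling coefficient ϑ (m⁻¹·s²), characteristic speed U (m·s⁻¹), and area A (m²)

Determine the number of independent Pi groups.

4

There are 6 variables and 2 base dimensions (L, T).
The dimension matrix has rank 2.
Independent dimensionless groups: 6 − 2 = 4.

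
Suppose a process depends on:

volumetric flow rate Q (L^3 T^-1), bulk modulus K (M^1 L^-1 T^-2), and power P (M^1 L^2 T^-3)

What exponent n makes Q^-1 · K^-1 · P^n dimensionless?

1

Balance the M exponent: (1)·n from P, plus −(0) − (1) = -1 from the rest, must sum to zero.
n − 1 = 0, so n = 1.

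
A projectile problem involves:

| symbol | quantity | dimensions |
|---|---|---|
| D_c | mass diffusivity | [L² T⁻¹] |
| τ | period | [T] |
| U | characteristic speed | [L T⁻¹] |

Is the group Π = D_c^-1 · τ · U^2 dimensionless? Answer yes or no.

Sum the exponent of each base dimension across the product:
  M: −[D_c]_M + [τ]_M + 2·[U]_M = −(0) + (0) + 2·(0) = 0
  L: −[D_c]_L + [τ]_L + 2·[U]_L = −(2) + (0) + 2·(1) = 0
  T: −[D_c]_T + [τ]_T + 2·[U]_T = −(-1) + (1) + 2·(-1) = 0
All base exponents vanish — dimensionless.

yes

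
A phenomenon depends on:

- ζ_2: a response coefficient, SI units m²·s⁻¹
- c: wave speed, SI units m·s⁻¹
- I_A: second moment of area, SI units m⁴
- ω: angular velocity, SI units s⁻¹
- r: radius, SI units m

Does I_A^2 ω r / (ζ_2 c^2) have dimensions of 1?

Sum the exponent of each base dimension across the product:
  L: −[ζ_2]_L − 2·[c]_L + 2·[I_A]_L + [ω]_L + [r]_L = −(2) − 2·(1) + 2·(4) + (0) + (1) = 5
  T: −[ζ_2]_T − 2·[c]_T + 2·[I_A]_T + [ω]_T + [r]_T = −(-1) − 2·(-1) + 2·(0) + (-1) + (0) = 2
Net dimensions [L⁵ T²] ≠ [1] — not dimensionless.

no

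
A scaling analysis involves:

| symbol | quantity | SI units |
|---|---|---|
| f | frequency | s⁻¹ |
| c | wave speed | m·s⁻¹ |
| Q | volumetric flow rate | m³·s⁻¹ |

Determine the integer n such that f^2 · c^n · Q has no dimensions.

-3

Balance the L exponent: (1)·n from c, plus 2·(0) + (3) = 3 from the rest, must sum to zero.
n + 3 = 0, so n = -3.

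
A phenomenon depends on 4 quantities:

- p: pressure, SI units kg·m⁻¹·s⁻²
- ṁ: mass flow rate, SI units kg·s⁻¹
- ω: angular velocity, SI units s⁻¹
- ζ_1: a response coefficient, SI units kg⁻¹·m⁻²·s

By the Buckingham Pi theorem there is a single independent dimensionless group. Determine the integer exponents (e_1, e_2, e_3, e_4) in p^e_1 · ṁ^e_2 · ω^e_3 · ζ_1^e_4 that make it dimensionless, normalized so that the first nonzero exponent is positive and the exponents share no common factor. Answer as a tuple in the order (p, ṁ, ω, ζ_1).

M: e_1·(1) + e_2·(1) + e_3·(0) + e_4·(-1) = 0
L: e_1·(-1) + e_2·(0) + e_3·(0) + e_4·(-2) = 0
T: e_1·(-2) + e_2·(-1) + e_3·(-1) + e_4·(1) = 0
Solving this homogeneous linear system for the smallest-integer solution (first nonzero entry positive) gives (2, -3, -2, -1).

(2, -3, -2, -1)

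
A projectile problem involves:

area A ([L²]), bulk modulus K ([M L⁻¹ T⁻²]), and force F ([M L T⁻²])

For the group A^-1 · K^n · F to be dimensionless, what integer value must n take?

Balance the M exponent: (1)·n from K, plus −(0) + (1) = 1 from the rest, must sum to zero.
n + 1 = 0, so n = -1.

-1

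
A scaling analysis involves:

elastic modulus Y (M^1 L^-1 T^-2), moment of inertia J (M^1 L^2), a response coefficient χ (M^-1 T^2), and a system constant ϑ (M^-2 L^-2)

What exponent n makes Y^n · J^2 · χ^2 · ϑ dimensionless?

Balance the M exponent: (1)·n from Y, plus 2·(1) + 2·(-1) + (-2) = -2 from the rest, must sum to zero.
n − 2 = 0, so n = 2.

2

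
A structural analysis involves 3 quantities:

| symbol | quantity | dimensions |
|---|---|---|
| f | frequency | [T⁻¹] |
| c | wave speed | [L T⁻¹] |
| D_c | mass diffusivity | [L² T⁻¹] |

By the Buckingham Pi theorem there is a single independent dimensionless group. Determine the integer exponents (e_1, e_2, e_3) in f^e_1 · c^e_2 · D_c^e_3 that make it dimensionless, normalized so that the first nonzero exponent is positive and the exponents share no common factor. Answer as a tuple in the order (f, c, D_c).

L: e_1·(0) + e_2·(1) + e_3·(2) = 0
T: e_1·(-1) + e_2·(-1) + e_3·(-1) = 0
Solving this homogeneous linear system for the smallest-integer solution (first nonzero entry positive) gives (1, -2, 1).

(1, -2, 1)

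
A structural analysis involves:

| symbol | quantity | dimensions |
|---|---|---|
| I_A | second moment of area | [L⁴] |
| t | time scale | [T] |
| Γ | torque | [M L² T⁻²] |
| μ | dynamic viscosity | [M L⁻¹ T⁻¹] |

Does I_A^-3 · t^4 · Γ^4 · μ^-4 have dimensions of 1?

Sum the exponent of each base dimension across the product:
  M: −3·[I_A]_M + 4·[t]_M + 4·[Γ]_M − 4·[μ]_M = −3·(0) + 4·(0) + 4·(1) − 4·(1) = 0
  L: −3·[I_A]_L + 4·[t]_L + 4·[Γ]_L − 4·[μ]_L = −3·(4) + 4·(0) + 4·(2) − 4·(-1) = 0
  T: −3·[I_A]_T + 4·[t]_T + 4·[Γ]_T − 4·[μ]_T = −3·(0) + 4·(1) + 4·(-2) − 4·(-1) = 0
All base exponents vanish — dimensionless.

yes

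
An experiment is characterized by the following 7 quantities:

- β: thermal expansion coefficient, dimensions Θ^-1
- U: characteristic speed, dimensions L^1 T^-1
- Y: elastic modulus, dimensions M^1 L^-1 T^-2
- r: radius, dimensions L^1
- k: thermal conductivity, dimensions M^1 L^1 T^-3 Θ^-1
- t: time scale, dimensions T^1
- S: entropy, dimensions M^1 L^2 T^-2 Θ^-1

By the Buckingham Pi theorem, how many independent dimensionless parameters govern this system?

There are 7 variables and 4 base dimensions (M, L, T, Θ).
The dimension matrix has rank 4.
Independent dimensionless groups: 7 − 4 = 3.

3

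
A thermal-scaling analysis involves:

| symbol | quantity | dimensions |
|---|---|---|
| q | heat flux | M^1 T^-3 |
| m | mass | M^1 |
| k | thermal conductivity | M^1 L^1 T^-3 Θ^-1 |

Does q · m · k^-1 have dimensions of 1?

Sum the exponent of each base dimension across the product:
  M: [q]_M + [m]_M − [k]_M = (1) + (1) − (1) = 1
  L: [q]_L + [m]_L − [k]_L = (0) + (0) − (1) = -1
  T: [q]_T + [m]_T − [k]_T = (-3) + (0) − (-3) = 0
  Θ: [q]_Θ + [m]_Θ − [k]_Θ = (0) + (0) − (-1) = 1
Net dimensions [M L⁻¹ Θ] ≠ [1] — not dimensionless.

no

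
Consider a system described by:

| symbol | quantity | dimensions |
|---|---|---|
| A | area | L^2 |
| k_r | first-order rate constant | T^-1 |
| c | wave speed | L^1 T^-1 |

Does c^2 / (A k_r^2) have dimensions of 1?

Sum the exponent of each base dimension across the product:
  M: −[A]_M − 2·[k_r]_M + 2·[c]_M = −(0) − 2·(0) + 2·(0) = 0
  L: −[A]_L − 2·[k_r]_L + 2·[c]_L = −(2) − 2·(0) + 2·(1) = 0
  T: −[A]_T − 2·[k_r]_T + 2·[c]_T = −(0) − 2·(-1) + 2·(-1) = 0
  Θ: −[A]_Θ − 2·[k_r]_Θ + 2·[c]_Θ = −(0) − 2·(0) + 2·(0) = 0
All base exponents vanish — dimensionless.

yes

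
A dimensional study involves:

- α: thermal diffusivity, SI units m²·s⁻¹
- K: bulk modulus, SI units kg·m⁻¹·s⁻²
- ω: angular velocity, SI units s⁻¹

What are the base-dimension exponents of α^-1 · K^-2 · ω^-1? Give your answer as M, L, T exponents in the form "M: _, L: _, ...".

Collect each base-dimension exponent across the product:
  M: −(0) − 2·(1) − (0) = -2
  L: −(2) − 2·(-1) − (0) = 0
  T: −(-1) − 2·(-2) − (-1) = 6
So the dimensions are [M⁻² T⁶].

M: -2, L: 0, T: 6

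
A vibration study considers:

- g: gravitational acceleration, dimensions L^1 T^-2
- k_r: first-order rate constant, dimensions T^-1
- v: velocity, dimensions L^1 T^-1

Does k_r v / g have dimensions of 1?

Sum the exponent of each base dimension across the product:
  M: −[g]_M + [k_r]_M + [v]_M = −(0) + (0) + (0) = 0
  L: −[g]_L + [k_r]_L + [v]_L = −(1) + (0) + (1) = 0
  T: −[g]_T + [k_r]_T + [v]_T = −(-2) + (-1) + (-1) = 0
All base exponents vanish — dimensionless.

yes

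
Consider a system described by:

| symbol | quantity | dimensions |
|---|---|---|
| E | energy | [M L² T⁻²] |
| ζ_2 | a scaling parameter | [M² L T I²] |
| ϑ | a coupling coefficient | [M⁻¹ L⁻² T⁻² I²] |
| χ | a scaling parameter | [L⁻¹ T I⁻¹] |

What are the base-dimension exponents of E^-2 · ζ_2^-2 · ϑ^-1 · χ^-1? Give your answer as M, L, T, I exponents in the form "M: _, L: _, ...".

Collect each base-dimension exponent across the product:
  M: −2·(1) − 2·(2) − (-1) − (0) = -5
  L: −2·(2) − 2·(1) − (-2) − (-1) = -3
  T: −2·(-2) − 2·(1) − (-2) − (1) = 3
  I: −2·(0) − 2·(2) − (2) − (-1) = -5
So the dimensions are [M⁻⁵ L⁻³ T³ I⁻⁵].

M: -5, L: -3, T: 3, I: -5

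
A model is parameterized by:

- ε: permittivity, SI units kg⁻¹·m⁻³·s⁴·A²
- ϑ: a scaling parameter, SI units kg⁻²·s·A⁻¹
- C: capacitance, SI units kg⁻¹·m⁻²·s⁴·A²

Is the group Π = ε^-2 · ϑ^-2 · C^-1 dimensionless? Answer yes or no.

no

Sum the exponent of each base dimension across the product:
  M: −2·[ε]_M − 2·[ϑ]_M − [C]_M = −2·(-1) − 2·(-2) − (-1) = 7
  L: −2·[ε]_L − 2·[ϑ]_L − [C]_L = −2·(-3) − 2·(0) − (-2) = 8
  T: −2·[ε]_T − 2·[ϑ]_T − [C]_T = −2·(4) − 2·(1) − (4) = -14
  I: −2·[ε]_I − 2·[ϑ]_I − [C]_I = −2·(2) − 2·(-1) − (2) = -4
Net dimensions [M⁷ L⁸ T⁻¹⁴ I⁻⁴] ≠ [1] — not dimensionless.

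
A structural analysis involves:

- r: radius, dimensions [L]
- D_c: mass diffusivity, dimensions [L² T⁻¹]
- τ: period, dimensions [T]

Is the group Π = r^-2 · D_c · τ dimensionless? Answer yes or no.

yes

Sum the exponent of each base dimension across the product:
  L: −2·[r]_L + [D_c]_L + [τ]_L = −2·(1) + (2) + (0) = 0
  T: −2·[r]_T + [D_c]_T + [τ]_T = −2·(0) + (-1) + (1) = 0
All base exponents vanish — dimensionless.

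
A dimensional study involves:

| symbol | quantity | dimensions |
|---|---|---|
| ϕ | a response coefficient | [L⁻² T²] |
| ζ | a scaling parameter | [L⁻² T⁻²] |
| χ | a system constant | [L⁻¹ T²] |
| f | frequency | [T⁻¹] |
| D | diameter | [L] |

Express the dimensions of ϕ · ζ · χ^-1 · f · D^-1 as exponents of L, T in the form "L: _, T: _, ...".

Collect each base-dimension exponent across the product:
  L: (-2) + (-2) − (-1) + (0) − (1) = -4
  T: (2) + (-2) − (2) + (-1) − (0) = -3
So the dimensions are [L⁻⁴ T⁻³].

L: -4, T: -3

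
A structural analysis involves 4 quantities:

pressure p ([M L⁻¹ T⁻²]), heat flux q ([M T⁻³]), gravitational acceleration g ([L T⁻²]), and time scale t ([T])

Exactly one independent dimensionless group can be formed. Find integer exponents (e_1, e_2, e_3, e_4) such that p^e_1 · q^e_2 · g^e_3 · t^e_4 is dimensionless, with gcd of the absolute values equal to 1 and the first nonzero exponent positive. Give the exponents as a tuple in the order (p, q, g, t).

M: e_1·(1) + e_2·(1) + e_3·(0) + e_4·(0) = 0
L: e_1·(-1) + e_2·(0) + e_3·(1) + e_4·(0) = 0
T: e_1·(-2) + e_2·(-3) + e_3·(-2) + e_4·(1) = 0
Solving this homogeneous linear system for the smallest-integer solution (first nonzero entry positive) gives (1, -1, 1, 1).

(1, -1, 1, 1)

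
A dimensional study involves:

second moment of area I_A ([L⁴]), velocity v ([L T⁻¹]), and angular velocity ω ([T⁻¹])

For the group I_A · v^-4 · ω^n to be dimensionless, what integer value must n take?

4

Balance the T exponent: (-1)·n from ω, plus (0) − 4·(-1) = 4 from the rest, must sum to zero.
−n + 4 = 0, so n = 4.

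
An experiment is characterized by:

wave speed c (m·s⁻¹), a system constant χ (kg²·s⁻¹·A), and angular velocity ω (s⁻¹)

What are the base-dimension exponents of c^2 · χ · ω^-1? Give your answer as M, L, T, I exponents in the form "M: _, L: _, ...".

Collect each base-dimension exponent across the product:
  M: 2·(0) + (2) − (0) = 2
  L: 2·(1) + (0) − (0) = 2
  T: 2·(-1) + (-1) − (-1) = -2
  I: 2·(0) + (1) − (0) = 1
So the dimensions are [M² L² T⁻² I].

M: 2, L: 2, T: -2, I: 1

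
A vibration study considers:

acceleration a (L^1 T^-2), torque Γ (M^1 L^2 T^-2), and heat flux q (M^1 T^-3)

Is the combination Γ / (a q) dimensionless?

Sum the exponent of each base dimension across the product:
  M: −[a]_M + [Γ]_M − [q]_M = −(0) + (1) − (1) = 0
  L: −[a]_L + [Γ]_L − [q]_L = −(1) + (2) − (0) = 1
  T: −[a]_T + [Γ]_T − [q]_T = −(-2) + (-2) − (-3) = 3
Net dimensions [L T³] ≠ [1] — not dimensionless.

no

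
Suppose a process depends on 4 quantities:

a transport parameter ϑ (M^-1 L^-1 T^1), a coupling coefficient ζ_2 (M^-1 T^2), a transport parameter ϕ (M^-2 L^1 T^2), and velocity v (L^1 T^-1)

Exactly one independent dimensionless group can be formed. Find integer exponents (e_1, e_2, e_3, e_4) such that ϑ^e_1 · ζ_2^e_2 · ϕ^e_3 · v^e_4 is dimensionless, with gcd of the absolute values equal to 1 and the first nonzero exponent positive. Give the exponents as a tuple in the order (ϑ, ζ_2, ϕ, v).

M: e_1·(-1) + e_2·(-1) + e_3·(-2) + e_4·(0) = 0
L: e_1·(-1) + e_2·(0) + e_3·(1) + e_4·(1) = 0
T: e_1·(1) + e_2·(2) + e_3·(2) + e_4·(-1) = 0
Solving this homogeneous linear system for the smallest-integer solution (first nonzero entry positive) gives (1, 3, -2, 3).

(1, 3, -2, 3)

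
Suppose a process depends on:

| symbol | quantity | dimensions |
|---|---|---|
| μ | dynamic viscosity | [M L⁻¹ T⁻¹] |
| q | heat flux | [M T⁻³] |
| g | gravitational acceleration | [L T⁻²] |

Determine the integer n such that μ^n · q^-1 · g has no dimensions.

1

Balance the M exponent: (1)·n from μ, plus −(1) + (0) = -1 from the rest, must sum to zero.
n − 1 = 0, so n = 1.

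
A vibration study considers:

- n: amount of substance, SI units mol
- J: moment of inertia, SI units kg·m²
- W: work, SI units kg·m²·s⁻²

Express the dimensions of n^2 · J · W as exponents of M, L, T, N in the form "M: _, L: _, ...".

Collect each base-dimension exponent across the product:
  M: 2·(0) + (1) + (1) = 2
  L: 2·(0) + (2) + (2) = 4
  T: 2·(0) + (0) + (-2) = -2
  N: 2·(1) + (0) + (0) = 2
So the dimensions are [M² L⁴ T⁻² N²].

M: 2, L: 4, T: -2, N: 2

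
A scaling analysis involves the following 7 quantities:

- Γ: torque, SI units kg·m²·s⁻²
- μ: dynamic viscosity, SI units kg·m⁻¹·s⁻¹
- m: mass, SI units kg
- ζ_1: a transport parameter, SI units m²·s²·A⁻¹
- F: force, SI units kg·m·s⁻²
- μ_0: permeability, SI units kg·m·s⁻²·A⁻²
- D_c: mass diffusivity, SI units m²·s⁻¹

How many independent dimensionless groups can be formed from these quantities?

3

There are 7 variables and 4 base dimensions (M, L, T, I).
The dimension matrix has rank 4.
Independent dimensionless groups: 7 − 4 = 3.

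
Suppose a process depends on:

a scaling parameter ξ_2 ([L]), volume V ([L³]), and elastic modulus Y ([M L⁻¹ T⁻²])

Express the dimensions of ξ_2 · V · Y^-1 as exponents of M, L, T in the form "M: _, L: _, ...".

Collect each base-dimension exponent across the product:
  M: (0) + (0) − (1) = -1
  L: (1) + (3) − (-1) = 5
  T: (0) + (0) − (-2) = 2
So the dimensions are [M⁻¹ L⁵ T²].

M: -1, L: 5, T: 2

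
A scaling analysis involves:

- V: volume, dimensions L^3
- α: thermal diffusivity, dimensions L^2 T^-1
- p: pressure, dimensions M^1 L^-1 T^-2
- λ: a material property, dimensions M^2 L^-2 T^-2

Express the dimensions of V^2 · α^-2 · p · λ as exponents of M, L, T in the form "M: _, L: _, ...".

Collect each base-dimension exponent across the product:
  M: 2·(0) − 2·(0) + (1) + (2) = 3
  L: 2·(3) − 2·(2) + (-1) + (-2) = -1
  T: 2·(0) − 2·(-1) + (-2) + (-2) = -2
So the dimensions are [M³ L⁻¹ T⁻²].

M: 3, L: -1, T: -2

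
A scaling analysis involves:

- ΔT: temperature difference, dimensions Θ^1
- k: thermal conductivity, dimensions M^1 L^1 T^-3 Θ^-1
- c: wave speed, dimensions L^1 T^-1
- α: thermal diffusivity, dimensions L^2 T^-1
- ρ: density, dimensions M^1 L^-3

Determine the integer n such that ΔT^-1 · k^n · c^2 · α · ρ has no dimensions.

-1

Balance the M exponent: (1)·n from k, plus −(0) + 2·(0) + (0) + (1) = 1 from the rest, must sum to zero.
n + 1 = 0, so n = -1.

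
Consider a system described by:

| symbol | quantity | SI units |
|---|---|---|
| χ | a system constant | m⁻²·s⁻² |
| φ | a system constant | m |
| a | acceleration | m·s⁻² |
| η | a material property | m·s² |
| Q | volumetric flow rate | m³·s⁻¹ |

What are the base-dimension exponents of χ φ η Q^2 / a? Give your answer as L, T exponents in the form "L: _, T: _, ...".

Collect each base-dimension exponent across the product:
  L: (-2) + (1) − (1) + (1) + 2·(3) = 5
  T: (-2) + (0) − (-2) + (2) + 2·(-1) = 0
So the dimensions are [L⁵].

L: 5, T: 0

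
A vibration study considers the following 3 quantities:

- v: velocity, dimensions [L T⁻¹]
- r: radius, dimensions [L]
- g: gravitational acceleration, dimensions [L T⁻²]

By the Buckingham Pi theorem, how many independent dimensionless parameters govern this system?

1

There are 3 variables and 2 base dimensions (L, T).
The dimension matrix has rank 2.
Independent dimensionless groups: 3 − 2 = 1.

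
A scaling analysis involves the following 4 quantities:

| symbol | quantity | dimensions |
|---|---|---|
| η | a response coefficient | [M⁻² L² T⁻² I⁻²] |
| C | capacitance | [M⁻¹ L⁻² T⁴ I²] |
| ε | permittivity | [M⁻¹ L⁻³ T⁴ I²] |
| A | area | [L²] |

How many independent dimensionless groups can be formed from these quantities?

1

There are 4 variables and 4 base dimensions (M, L, T, I).
The dimension matrix has rank 3 (less than 4: the dimension vectors are linearly dependent).
Independent dimensionless groups: 4 − 3 = 1.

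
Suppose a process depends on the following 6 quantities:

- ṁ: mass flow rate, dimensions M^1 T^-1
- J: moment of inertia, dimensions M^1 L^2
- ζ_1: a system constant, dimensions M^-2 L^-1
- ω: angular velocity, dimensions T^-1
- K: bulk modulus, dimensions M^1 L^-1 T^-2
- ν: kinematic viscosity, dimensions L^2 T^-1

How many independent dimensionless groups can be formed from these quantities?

There are 6 variables and 3 base dimensions (M, L, T).
The dimension matrix has rank 3.
Independent dimensionless groups: 6 − 3 = 3.

3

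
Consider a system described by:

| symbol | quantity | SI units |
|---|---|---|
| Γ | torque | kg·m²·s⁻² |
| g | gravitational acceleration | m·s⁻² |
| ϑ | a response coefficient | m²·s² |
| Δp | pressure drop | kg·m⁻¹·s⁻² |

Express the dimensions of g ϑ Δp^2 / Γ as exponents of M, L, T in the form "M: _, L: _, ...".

M: 1, L: -1, T: -2

Collect each base-dimension exponent across the product:
  M: −(1) + (0) + (0) + 2·(1) = 1
  L: −(2) + (1) + (2) + 2·(-1) = -1
  T: −(-2) + (-2) + (2) + 2·(-2) = -2
So the dimensions are [M L⁻¹ T⁻²].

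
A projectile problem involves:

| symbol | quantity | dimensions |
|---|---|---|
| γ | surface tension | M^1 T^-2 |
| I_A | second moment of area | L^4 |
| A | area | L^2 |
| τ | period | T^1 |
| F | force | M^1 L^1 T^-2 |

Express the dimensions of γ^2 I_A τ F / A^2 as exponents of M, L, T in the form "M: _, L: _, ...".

Collect each base-dimension exponent across the product:
  M: 2·(1) + (0) − 2·(0) + (0) + (1) = 3
  L: 2·(0) + (4) − 2·(2) + (0) + (1) = 1
  T: 2·(-2) + (0) − 2·(0) + (1) + (-2) = -5
So the dimensions are [M³ L T⁻⁵].

M: 3, L: 1, T: -5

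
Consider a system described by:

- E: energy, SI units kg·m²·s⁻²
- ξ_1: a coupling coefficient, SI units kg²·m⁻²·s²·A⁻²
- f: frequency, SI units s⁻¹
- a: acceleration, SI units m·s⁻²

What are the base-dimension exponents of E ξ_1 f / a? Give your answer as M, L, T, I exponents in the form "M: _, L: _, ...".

M: 3, L: -1, T: 1, I: -2

Collect each base-dimension exponent across the product:
  M: (1) + (2) + (0) − (0) = 3
  L: (2) + (-2) + (0) − (1) = -1
  T: (-2) + (2) + (-1) − (-2) = 1
  I: (0) + (-2) + (0) − (0) = -2
So the dimensions are [M³ L⁻¹ T I⁻²].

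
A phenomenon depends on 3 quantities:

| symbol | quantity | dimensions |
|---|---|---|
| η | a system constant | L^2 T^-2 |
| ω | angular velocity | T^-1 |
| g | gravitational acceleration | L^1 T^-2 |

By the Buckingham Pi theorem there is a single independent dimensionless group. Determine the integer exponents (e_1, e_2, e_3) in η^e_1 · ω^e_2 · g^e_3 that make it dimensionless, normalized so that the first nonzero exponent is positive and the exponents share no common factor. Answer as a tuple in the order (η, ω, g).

(1, 2, -2)

L: e_1·(2) + e_2·(0) + e_3·(1) = 0
T: e_1·(-2) + e_2·(-1) + e_3·(-2) = 0
Solving this homogeneous linear system for the smallest-integer solution (first nonzero entry positive) gives (1, 2, -2).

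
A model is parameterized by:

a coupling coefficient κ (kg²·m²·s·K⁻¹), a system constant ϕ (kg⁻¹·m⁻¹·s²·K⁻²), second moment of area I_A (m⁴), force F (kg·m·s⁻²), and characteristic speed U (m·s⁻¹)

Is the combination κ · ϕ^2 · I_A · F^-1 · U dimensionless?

Sum the exponent of each base dimension across the product:
  M: [κ]_M + 2·[ϕ]_M + [I_A]_M − [F]_M + [U]_M = (2) + 2·(-1) + (0) − (1) + (0) = -1
  L: [κ]_L + 2·[ϕ]_L + [I_A]_L − [F]_L + [U]_L = (2) + 2·(-1) + (4) − (1) + (1) = 4
  T: [κ]_T + 2·[ϕ]_T + [I_A]_T − [F]_T + [U]_T = (1) + 2·(2) + (0) − (-2) + (-1) = 6
  Θ: [κ]_Θ + 2·[ϕ]_Θ + [I_A]_Θ − [F]_Θ + [U]_Θ = (-1) + 2·(-2) + (0) − (0) + (0) = -5
Net dimensions [M⁻¹ L⁴ T⁶ Θ⁻⁵] ≠ [1] — not dimensionless.

no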